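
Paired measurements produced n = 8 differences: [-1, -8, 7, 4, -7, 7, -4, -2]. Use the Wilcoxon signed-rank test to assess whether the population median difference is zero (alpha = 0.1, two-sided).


Step 1: Drop any zero differences (none here) and take |d_i|.
|d| = [1, 8, 7, 4, 7, 7, 4, 2]
Step 2: Midrank |d_i| (ties get averaged ranks).
ranks: |1|->1, |8|->8, |7|->6, |4|->3.5, |7|->6, |7|->6, |4|->3.5, |2|->2
Step 3: Attach original signs; sum ranks with positive sign and with negative sign.
W+ = 6 + 3.5 + 6 = 15.5
W- = 1 + 8 + 6 + 3.5 + 2 = 20.5
(Check: W+ + W- = 36 should equal n(n+1)/2 = 36.)
Step 4: Test statistic W = min(W+, W-) = 15.5.
Step 5: Ties in |d|, so use the tie-corrected normal approximation.
        E[W] = n(n+1)/4 = 8*9/4 = 18.
        Tie groups: |d|=4 (t=2), |d|=7 (t=3); sum(t^3 - t) = 30.
        Var[W] = n(n+1)(2n+1)/24 - sum(t^3-t)/48 = 1224/24 - 30/48 = 50.375.
        z = (W - E[W]) / sqrt(Var[W]) = (15.5 - 18) / 7.0975 = -0.3522.
        Two-sided p = 2*Phi(z) = 0.724662.
Step 6: alpha = 0.1. fail to reject H0.

W+ = 15.5, W- = 20.5, W = min = 15.5, p = 0.724662, fail to reject H0.


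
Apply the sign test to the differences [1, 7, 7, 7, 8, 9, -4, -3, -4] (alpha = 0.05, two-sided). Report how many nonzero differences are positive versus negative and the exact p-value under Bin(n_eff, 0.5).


Step 1: Discard zero differences. Original n = 9; n_eff = number of nonzero differences = 9.
Nonzero differences (with sign): +1, +7, +7, +7, +8, +9, -4, -3, -4
Step 2: Count signs: positive = 6, negative = 3.
Step 3: Under H0: P(positive) = 0.5, so the number of positives S ~ Bin(9, 0.5).
Step 4: Two-sided exact p-value = sum of Bin(9,0.5) probabilities at or below the observed probability = 0.507812.
Step 5: alpha = 0.05. fail to reject H0.

n_eff = 9, pos = 6, neg = 3, p = 0.507812, fail to reject H0.


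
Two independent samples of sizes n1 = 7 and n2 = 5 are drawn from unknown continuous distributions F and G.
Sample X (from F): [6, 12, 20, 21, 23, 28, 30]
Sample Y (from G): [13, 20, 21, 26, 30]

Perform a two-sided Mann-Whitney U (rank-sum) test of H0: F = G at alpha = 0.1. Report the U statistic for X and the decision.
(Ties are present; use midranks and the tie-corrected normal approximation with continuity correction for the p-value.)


Step 1: Combine and sort all 12 observations; assign midranks.
sorted (value, group): (6,X), (12,X), (13,Y), (20,X), (20,Y), (21,X), (21,Y), (23,X), (26,Y), (28,X), (30,X), (30,Y)
ranks: 6->1, 12->2, 13->3, 20->4.5, 20->4.5, 21->6.5, 21->6.5, 23->8, 26->9, 28->10, 30->11.5, 30->11.5
Step 2: Rank sum for X: R1 = 1 + 2 + 4.5 + 6.5 + 8 + 10 + 11.5 = 43.5.
Step 3: U_X = R1 - n1(n1+1)/2 = 43.5 - 7*8/2 = 43.5 - 28 = 15.5.
       U_Y = n1*n2 - U_X = 35 - 15.5 = 19.5.
Step 4: Ties are present, so use the tie-corrected normal approximation (with continuity correction) for the p-value.
Step 5: p-value = 0.806544; compare to alpha = 0.1. fail to reject H0.

U_X = 15.5, p = 0.806544, fail to reject H0 at alpha = 0.1.


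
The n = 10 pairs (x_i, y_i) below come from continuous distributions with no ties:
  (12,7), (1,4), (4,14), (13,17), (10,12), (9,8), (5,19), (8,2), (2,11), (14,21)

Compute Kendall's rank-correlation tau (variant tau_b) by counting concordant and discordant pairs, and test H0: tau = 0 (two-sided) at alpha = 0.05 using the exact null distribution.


Step 1: Enumerate the 45 unordered pairs (i,j) with i<j and classify each by sign(x_j-x_i) * sign(y_j-y_i).
  (1,2):dx=-11,dy=-3->C; (1,3):dx=-8,dy=+7->D; (1,4):dx=+1,dy=+10->C; (1,5):dx=-2,dy=+5->D
  (1,6):dx=-3,dy=+1->D; (1,7):dx=-7,dy=+12->D; (1,8):dx=-4,dy=-5->C; (1,9):dx=-10,dy=+4->D
  (1,10):dx=+2,dy=+14->C; (2,3):dx=+3,dy=+10->C; (2,4):dx=+12,dy=+13->C; (2,5):dx=+9,dy=+8->C
  (2,6):dx=+8,dy=+4->C; (2,7):dx=+4,dy=+15->C; (2,8):dx=+7,dy=-2->D; (2,9):dx=+1,dy=+7->C
  (2,10):dx=+13,dy=+17->C; (3,4):dx=+9,dy=+3->C; (3,5):dx=+6,dy=-2->D; (3,6):dx=+5,dy=-6->D
  (3,7):dx=+1,dy=+5->C; (3,8):dx=+4,dy=-12->D; (3,9):dx=-2,dy=-3->C; (3,10):dx=+10,dy=+7->C
  (4,5):dx=-3,dy=-5->C; (4,6):dx=-4,dy=-9->C; (4,7):dx=-8,dy=+2->D; (4,8):dx=-5,dy=-15->C
  (4,9):dx=-11,dy=-6->C; (4,10):dx=+1,dy=+4->C; (5,6):dx=-1,dy=-4->C; (5,7):dx=-5,dy=+7->D
  (5,8):dx=-2,dy=-10->C; (5,9):dx=-8,dy=-1->C; (5,10):dx=+4,dy=+9->C; (6,7):dx=-4,dy=+11->D
  (6,8):dx=-1,dy=-6->C; (6,9):dx=-7,dy=+3->D; (6,10):dx=+5,dy=+13->C; (7,8):dx=+3,dy=-17->D
  (7,9):dx=-3,dy=-8->C; (7,10):dx=+9,dy=+2->C; (8,9):dx=-6,dy=+9->D; (8,10):dx=+6,dy=+19->C
  (9,10):dx=+12,dy=+10->C
Step 2: C = 30, D = 15, total pairs = 45.
Step 3: tau = (C - D)/(n(n-1)/2) = (30 - 15)/45 = 0.333333.
Step 4: Exact two-sided p-value (enumerate n! = 3628800 permutations of y under H0): p = 0.216373.
Step 5: alpha = 0.05. fail to reject H0.

tau_b = 0.3333 (C=30, D=15), p = 0.216373, fail to reject H0.


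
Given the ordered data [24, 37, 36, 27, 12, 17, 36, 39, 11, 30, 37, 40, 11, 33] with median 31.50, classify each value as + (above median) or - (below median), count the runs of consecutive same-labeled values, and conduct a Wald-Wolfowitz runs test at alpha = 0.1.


Step 1: Compute median = 31.50; label A = above, B = below.
Labels in order: BAABBBAABBAABA  (n_A = 7, n_B = 7)
Step 2: Count runs R = 8.
Step 3: Under H0 (random ordering), E[R] = 2*n_A*n_B/(n_A+n_B) + 1 = 2*7*7/14 + 1 = 8.0000.
        Var[R] = 2*n_A*n_B*(2*n_A*n_B - n_A - n_B) / ((n_A+n_B)^2 * (n_A+n_B-1)) = 8232/2548 = 3.2308.
        SD[R] = 1.7974.
Step 4: R = E[R], so z = 0 with no continuity correction.
Step 5: Two-sided p-value via normal approximation = 2*(1 - Phi(|z|)) = 1.000000.
Step 6: alpha = 0.1. fail to reject H0.

R = 8, z = 0.0000, p = 1.000000, fail to reject H0.


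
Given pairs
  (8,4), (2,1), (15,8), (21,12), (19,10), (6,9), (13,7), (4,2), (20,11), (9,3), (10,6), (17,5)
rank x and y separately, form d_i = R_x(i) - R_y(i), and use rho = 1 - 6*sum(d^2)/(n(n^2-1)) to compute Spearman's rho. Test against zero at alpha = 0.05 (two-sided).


Step 1: Rank x and y separately (midranks; no ties here).
rank(x): 8->4, 2->1, 15->8, 21->12, 19->10, 6->3, 13->7, 4->2, 20->11, 9->5, 10->6, 17->9
rank(y): 4->4, 1->1, 8->8, 12->12, 10->10, 9->9, 7->7, 2->2, 11->11, 3->3, 6->6, 5->5
Step 2: d_i = R_x(i) - R_y(i); compute d_i^2.
  (4-4)^2=0, (1-1)^2=0, (8-8)^2=0, (12-12)^2=0, (10-10)^2=0, (3-9)^2=36, (7-7)^2=0, (2-2)^2=0, (11-11)^2=0, (5-3)^2=4, (6-6)^2=0, (9-5)^2=16
sum(d^2) = 56.
Step 3: rho = 1 - 6*56 / (12*(12^2 - 1)) = 1 - 336/1716 = 0.804196.
Step 4: Under H0, t = rho * sqrt((n-2)/(1-rho^2)) = 4.2787 ~ t(10).
Step 5: Two-sided p-value from the t-distribution with 10 df = 0.001615.
Step 6: alpha = 0.05. reject H0.

rho = 0.8042, p = 0.001615, reject H0 at alpha = 0.05.


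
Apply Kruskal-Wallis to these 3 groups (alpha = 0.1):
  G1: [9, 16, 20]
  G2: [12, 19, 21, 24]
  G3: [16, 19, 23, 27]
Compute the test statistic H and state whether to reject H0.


Step 1: Combine all N = 11 observations and assign midranks.
sorted (value, group, rank): (9,G1,1), (12,G2,2), (16,G1,3.5), (16,G3,3.5), (19,G2,5.5), (19,G3,5.5), (20,G1,7), (21,G2,8), (23,G3,9), (24,G2,10), (27,G3,11)
Step 2: Sum ranks within each group.
R_1 = 11.5 (n_1 = 3)
R_2 = 25.5 (n_2 = 4)
R_3 = 29 (n_3 = 4)
Step 3: H = 12/(N(N+1)) * sum(R_i^2/n_i) - 3(N+1)
     = 12/(11*12) * (11.5^2/3 + 25.5^2/4 + 29^2/4) - 3*12
     = 0.090909 * 416.896 - 36
     = 1.899621.
Step 4: Ties present; correction factor C = 1 - 12/(11^3 - 11) = 0.990909. Corrected H = 1.899621 / 0.990909 = 1.917049.
Step 5: Under H0, H ~ chi^2(2); p-value = 0.383458.
Step 6: alpha = 0.1. fail to reject H0.

H = 1.9170, df = 2, p = 0.383458, fail to reject H0.


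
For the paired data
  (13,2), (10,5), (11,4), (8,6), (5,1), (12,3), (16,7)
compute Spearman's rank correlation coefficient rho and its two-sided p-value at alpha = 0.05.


Step 1: Rank x and y separately (midranks; no ties here).
rank(x): 13->6, 10->3, 11->4, 8->2, 5->1, 12->5, 16->7
rank(y): 2->2, 5->5, 4->4, 6->6, 1->1, 3->3, 7->7
Step 2: d_i = R_x(i) - R_y(i); compute d_i^2.
  (6-2)^2=16, (3-5)^2=4, (4-4)^2=0, (2-6)^2=16, (1-1)^2=0, (5-3)^2=4, (7-7)^2=0
sum(d^2) = 40.
Step 3: rho = 1 - 6*40 / (7*(7^2 - 1)) = 1 - 240/336 = 0.285714.
Step 4: Under H0, t = rho * sqrt((n-2)/(1-rho^2)) = 0.6667 ~ t(5).
Step 5: Two-sided p-value from the t-distribution with 5 df = 0.534509.
Step 6: alpha = 0.05. fail to reject H0.

rho = 0.2857, p = 0.534509, fail to reject H0 at alpha = 0.05.


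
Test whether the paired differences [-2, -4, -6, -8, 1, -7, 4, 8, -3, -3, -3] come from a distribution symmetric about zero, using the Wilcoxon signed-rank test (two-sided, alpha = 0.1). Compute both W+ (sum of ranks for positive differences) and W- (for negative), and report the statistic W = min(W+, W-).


Step 1: Drop any zero differences (none here) and take |d_i|.
|d| = [2, 4, 6, 8, 1, 7, 4, 8, 3, 3, 3]
Step 2: Midrank |d_i| (ties get averaged ranks).
ranks: |2|->2, |4|->6.5, |6|->8, |8|->10.5, |1|->1, |7|->9, |4|->6.5, |8|->10.5, |3|->4, |3|->4, |3|->4
Step 3: Attach original signs; sum ranks with positive sign and with negative sign.
W+ = 1 + 6.5 + 10.5 = 18
W- = 2 + 6.5 + 8 + 10.5 + 9 + 4 + 4 + 4 = 48
(Check: W+ + W- = 66 should equal n(n+1)/2 = 66.)
Step 4: Test statistic W = min(W+, W-) = 18.
Step 5: Ties in |d|, so use the tie-corrected normal approximation.
        E[W] = n(n+1)/4 = 11*12/4 = 33.
        Tie groups: |d|=3 (t=3), |d|=4 (t=2), |d|=8 (t=2); sum(t^3 - t) = 36.
        Var[W] = n(n+1)(2n+1)/24 - sum(t^3-t)/48 = 3036/24 - 36/48 = 125.75.
        z = (W - E[W]) / sqrt(Var[W]) = (18 - 33) / 11.2138 = -1.3376.
        Two-sided p = 2*Phi(z) = 0.181016.
Step 6: alpha = 0.1. fail to reject H0.

W+ = 18, W- = 48, W = min = 18, p = 0.181016, fail to reject H0.


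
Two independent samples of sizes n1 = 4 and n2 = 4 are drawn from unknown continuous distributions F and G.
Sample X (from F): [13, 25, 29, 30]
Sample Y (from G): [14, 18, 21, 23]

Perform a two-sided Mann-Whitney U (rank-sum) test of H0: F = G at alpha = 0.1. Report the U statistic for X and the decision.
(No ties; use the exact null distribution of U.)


Step 1: Combine and sort all 8 observations; assign midranks.
sorted (value, group): (13,X), (14,Y), (18,Y), (21,Y), (23,Y), (25,X), (29,X), (30,X)
ranks: 13->1, 14->2, 18->3, 21->4, 23->5, 25->6, 29->7, 30->8
Step 2: Rank sum for X: R1 = 1 + 6 + 7 + 8 = 22.
Step 3: U_X = R1 - n1(n1+1)/2 = 22 - 4*5/2 = 22 - 10 = 12.
       U_Y = n1*n2 - U_X = 16 - 12 = 4.
Step 4: No ties, so the exact null distribution of U (based on enumerating the C(8,4) = 70 equally likely rank assignments) gives the two-sided p-value.
Step 5: p-value = 0.342857; compare to alpha = 0.1. fail to reject H0.

U_X = 12, p = 0.342857, fail to reject H0 at alpha = 0.1.


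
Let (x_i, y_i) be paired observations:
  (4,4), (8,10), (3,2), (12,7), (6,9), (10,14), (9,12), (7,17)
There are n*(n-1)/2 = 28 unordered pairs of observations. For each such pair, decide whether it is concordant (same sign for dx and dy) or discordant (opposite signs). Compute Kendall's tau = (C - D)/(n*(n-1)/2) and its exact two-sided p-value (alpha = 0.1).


Step 1: Enumerate the 28 unordered pairs (i,j) with i<j and classify each by sign(x_j-x_i) * sign(y_j-y_i).
  (1,2):dx=+4,dy=+6->C; (1,3):dx=-1,dy=-2->C; (1,4):dx=+8,dy=+3->C; (1,5):dx=+2,dy=+5->C
  (1,6):dx=+6,dy=+10->C; (1,7):dx=+5,dy=+8->C; (1,8):dx=+3,dy=+13->C; (2,3):dx=-5,dy=-8->C
  (2,4):dx=+4,dy=-3->D; (2,5):dx=-2,dy=-1->C; (2,6):dx=+2,dy=+4->C; (2,7):dx=+1,dy=+2->C
  (2,8):dx=-1,dy=+7->D; (3,4):dx=+9,dy=+5->C; (3,5):dx=+3,dy=+7->C; (3,6):dx=+7,dy=+12->C
  (3,7):dx=+6,dy=+10->C; (3,8):dx=+4,dy=+15->C; (4,5):dx=-6,dy=+2->D; (4,6):dx=-2,dy=+7->D
  (4,7):dx=-3,dy=+5->D; (4,8):dx=-5,dy=+10->D; (5,6):dx=+4,dy=+5->C; (5,7):dx=+3,dy=+3->C
  (5,8):dx=+1,dy=+8->C; (6,7):dx=-1,dy=-2->C; (6,8):dx=-3,dy=+3->D; (7,8):dx=-2,dy=+5->D
Step 2: C = 20, D = 8, total pairs = 28.
Step 3: tau = (C - D)/(n(n-1)/2) = (20 - 8)/28 = 0.428571.
Step 4: Exact two-sided p-value (enumerate n! = 40320 permutations of y under H0): p = 0.178869.
Step 5: alpha = 0.1. fail to reject H0.

tau_b = 0.4286 (C=20, D=8), p = 0.178869, fail to reject H0.


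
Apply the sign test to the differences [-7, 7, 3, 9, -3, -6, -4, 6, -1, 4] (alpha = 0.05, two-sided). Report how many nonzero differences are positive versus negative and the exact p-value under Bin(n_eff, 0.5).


Step 1: Discard zero differences. Original n = 10; n_eff = number of nonzero differences = 10.
Nonzero differences (with sign): -7, +7, +3, +9, -3, -6, -4, +6, -1, +4
Step 2: Count signs: positive = 5, negative = 5.
Step 3: Under H0: P(positive) = 0.5, so the number of positives S ~ Bin(10, 0.5).
Step 4: Two-sided exact p-value = sum of Bin(10,0.5) probabilities at or below the observed probability = 1.000000.
Step 5: alpha = 0.05. fail to reject H0.

n_eff = 10, pos = 5, neg = 5, p = 1.000000, fail to reject H0.


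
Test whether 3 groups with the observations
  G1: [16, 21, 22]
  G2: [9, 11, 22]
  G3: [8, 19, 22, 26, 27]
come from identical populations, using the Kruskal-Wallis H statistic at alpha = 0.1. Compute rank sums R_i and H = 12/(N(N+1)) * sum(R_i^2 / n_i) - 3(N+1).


Step 1: Combine all N = 11 observations and assign midranks.
sorted (value, group, rank): (8,G3,1), (9,G2,2), (11,G2,3), (16,G1,4), (19,G3,5), (21,G1,6), (22,G1,8), (22,G2,8), (22,G3,8), (26,G3,10), (27,G3,11)
Step 2: Sum ranks within each group.
R_1 = 18 (n_1 = 3)
R_2 = 13 (n_2 = 3)
R_3 = 35 (n_3 = 5)
Step 3: H = 12/(N(N+1)) * sum(R_i^2/n_i) - 3(N+1)
     = 12/(11*12) * (18^2/3 + 13^2/3 + 35^2/5) - 3*12
     = 0.090909 * 409.333 - 36
     = 1.212121.
Step 4: Ties present; correction factor C = 1 - 24/(11^3 - 11) = 0.981818. Corrected H = 1.212121 / 0.981818 = 1.234568.
Step 5: Under H0, H ~ chi^2(2); p-value = 0.539408.
Step 6: alpha = 0.1. fail to reject H0.

H = 1.2346, df = 2, p = 0.539408, fail to reject H0.


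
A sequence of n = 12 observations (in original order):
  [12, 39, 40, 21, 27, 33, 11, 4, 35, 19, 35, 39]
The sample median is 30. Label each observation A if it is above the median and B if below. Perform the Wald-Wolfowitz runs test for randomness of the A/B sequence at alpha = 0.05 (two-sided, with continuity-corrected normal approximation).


Step 1: Compute median = 30; label A = above, B = below.
Labels in order: BAABBABBABAA  (n_A = 6, n_B = 6)
Step 2: Count runs R = 8.
Step 3: Under H0 (random ordering), E[R] = 2*n_A*n_B/(n_A+n_B) + 1 = 2*6*6/12 + 1 = 7.0000.
        Var[R] = 2*n_A*n_B*(2*n_A*n_B - n_A - n_B) / ((n_A+n_B)^2 * (n_A+n_B-1)) = 4320/1584 = 2.7273.
        SD[R] = 1.6514.
Step 4: Continuity-corrected z = (R - 0.5 - E[R]) / SD[R] = (8 - 0.5 - 7.0000) / 1.6514 = 0.3028.
Step 5: Two-sided p-value via normal approximation = 2*(1 - Phi(|z|)) = 0.762069.
Step 6: alpha = 0.05. fail to reject H0.

R = 8, z = 0.3028, p = 0.762069, fail to reject H0.


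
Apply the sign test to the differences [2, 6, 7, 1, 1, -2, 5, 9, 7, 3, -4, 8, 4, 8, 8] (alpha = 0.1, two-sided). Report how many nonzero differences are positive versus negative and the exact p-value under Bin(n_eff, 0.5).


Step 1: Discard zero differences. Original n = 15; n_eff = number of nonzero differences = 15.
Nonzero differences (with sign): +2, +6, +7, +1, +1, -2, +5, +9, +7, +3, -4, +8, +4, +8, +8
Step 2: Count signs: positive = 13, negative = 2.
Step 3: Under H0: P(positive) = 0.5, so the number of positives S ~ Bin(15, 0.5).
Step 4: Two-sided exact p-value = sum of Bin(15,0.5) probabilities at or below the observed probability = 0.007385.
Step 5: alpha = 0.1. reject H0.

n_eff = 15, pos = 13, neg = 2, p = 0.007385, reject H0.


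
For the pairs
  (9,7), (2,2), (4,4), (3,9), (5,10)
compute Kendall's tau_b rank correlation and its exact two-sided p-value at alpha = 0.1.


Step 1: Enumerate the 10 unordered pairs (i,j) with i<j and classify each by sign(x_j-x_i) * sign(y_j-y_i).
  (1,2):dx=-7,dy=-5->C; (1,3):dx=-5,dy=-3->C; (1,4):dx=-6,dy=+2->D; (1,5):dx=-4,dy=+3->D
  (2,3):dx=+2,dy=+2->C; (2,4):dx=+1,dy=+7->C; (2,5):dx=+3,dy=+8->C; (3,4):dx=-1,dy=+5->D
  (3,5):dx=+1,dy=+6->C; (4,5):dx=+2,dy=+1->C
Step 2: C = 7, D = 3, total pairs = 10.
Step 3: tau = (C - D)/(n(n-1)/2) = (7 - 3)/10 = 0.400000.
Step 4: Exact two-sided p-value (enumerate n! = 120 permutations of y under H0): p = 0.483333.
Step 5: alpha = 0.1. fail to reject H0.

tau_b = 0.4000 (C=7, D=3), p = 0.483333, fail to reject H0.


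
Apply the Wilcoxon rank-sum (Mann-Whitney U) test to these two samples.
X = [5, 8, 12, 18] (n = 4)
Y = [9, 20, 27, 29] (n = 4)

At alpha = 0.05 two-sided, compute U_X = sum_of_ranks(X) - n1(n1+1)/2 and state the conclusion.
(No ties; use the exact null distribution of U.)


Step 1: Combine and sort all 8 observations; assign midranks.
sorted (value, group): (5,X), (8,X), (9,Y), (12,X), (18,X), (20,Y), (27,Y), (29,Y)
ranks: 5->1, 8->2, 9->3, 12->4, 18->5, 20->6, 27->7, 29->8
Step 2: Rank sum for X: R1 = 1 + 2 + 4 + 5 = 12.
Step 3: U_X = R1 - n1(n1+1)/2 = 12 - 4*5/2 = 12 - 10 = 2.
       U_Y = n1*n2 - U_X = 16 - 2 = 14.
Step 4: No ties, so the exact null distribution of U (based on enumerating the C(8,4) = 70 equally likely rank assignments) gives the two-sided p-value.
Step 5: p-value = 0.114286; compare to alpha = 0.05. fail to reject H0.

U_X = 2, p = 0.114286, fail to reject H0 at alpha = 0.05.


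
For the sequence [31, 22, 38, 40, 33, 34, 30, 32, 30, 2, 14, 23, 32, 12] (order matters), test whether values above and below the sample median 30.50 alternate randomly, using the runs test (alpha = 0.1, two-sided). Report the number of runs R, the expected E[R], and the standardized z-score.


Step 1: Compute median = 30.50; label A = above, B = below.
Labels in order: ABAAAABABBBBAB  (n_A = 7, n_B = 7)
Step 2: Count runs R = 8.
Step 3: Under H0 (random ordering), E[R] = 2*n_A*n_B/(n_A+n_B) + 1 = 2*7*7/14 + 1 = 8.0000.
        Var[R] = 2*n_A*n_B*(2*n_A*n_B - n_A - n_B) / ((n_A+n_B)^2 * (n_A+n_B-1)) = 8232/2548 = 3.2308.
        SD[R] = 1.7974.
Step 4: R = E[R], so z = 0 with no continuity correction.
Step 5: Two-sided p-value via normal approximation = 2*(1 - Phi(|z|)) = 1.000000.
Step 6: alpha = 0.1. fail to reject H0.

R = 8, z = 0.0000, p = 1.000000, fail to reject H0.


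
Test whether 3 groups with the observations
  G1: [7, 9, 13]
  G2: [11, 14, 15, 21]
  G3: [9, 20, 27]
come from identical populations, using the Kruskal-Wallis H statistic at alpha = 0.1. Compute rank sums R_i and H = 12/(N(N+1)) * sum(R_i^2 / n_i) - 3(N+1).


Step 1: Combine all N = 10 observations and assign midranks.
sorted (value, group, rank): (7,G1,1), (9,G1,2.5), (9,G3,2.5), (11,G2,4), (13,G1,5), (14,G2,6), (15,G2,7), (20,G3,8), (21,G2,9), (27,G3,10)
Step 2: Sum ranks within each group.
R_1 = 8.5 (n_1 = 3)
R_2 = 26 (n_2 = 4)
R_3 = 20.5 (n_3 = 3)
Step 3: H = 12/(N(N+1)) * sum(R_i^2/n_i) - 3(N+1)
     = 12/(10*11) * (8.5^2/3 + 26^2/4 + 20.5^2/3) - 3*11
     = 0.109091 * 333.167 - 33
     = 3.345455.
Step 4: Ties present; correction factor C = 1 - 6/(10^3 - 10) = 0.993939. Corrected H = 3.345455 / 0.993939 = 3.365854.
Step 5: Under H0, H ~ chi^2(2); p-value = 0.185829.
Step 6: alpha = 0.1. fail to reject H0.

H = 3.3659, df = 2, p = 0.185829, fail to reject H0.


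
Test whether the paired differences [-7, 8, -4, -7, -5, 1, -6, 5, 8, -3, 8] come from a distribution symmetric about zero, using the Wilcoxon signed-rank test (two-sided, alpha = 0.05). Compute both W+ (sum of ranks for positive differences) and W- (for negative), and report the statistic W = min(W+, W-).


Step 1: Drop any zero differences (none here) and take |d_i|.
|d| = [7, 8, 4, 7, 5, 1, 6, 5, 8, 3, 8]
Step 2: Midrank |d_i| (ties get averaged ranks).
ranks: |7|->7.5, |8|->10, |4|->3, |7|->7.5, |5|->4.5, |1|->1, |6|->6, |5|->4.5, |8|->10, |3|->2, |8|->10
Step 3: Attach original signs; sum ranks with positive sign and with negative sign.
W+ = 10 + 1 + 4.5 + 10 + 10 = 35.5
W- = 7.5 + 3 + 7.5 + 4.5 + 6 + 2 = 30.5
(Check: W+ + W- = 66 should equal n(n+1)/2 = 66.)
Step 4: Test statistic W = min(W+, W-) = 30.5.
Step 5: Ties in |d|, so use the tie-corrected normal approximation.
        E[W] = n(n+1)/4 = 11*12/4 = 33.
        Tie groups: |d|=5 (t=2), |d|=7 (t=2), |d|=8 (t=3); sum(t^3 - t) = 36.
        Var[W] = n(n+1)(2n+1)/24 - sum(t^3-t)/48 = 3036/24 - 36/48 = 125.75.
        z = (W - E[W]) / sqrt(Var[W]) = (30.5 - 33) / 11.2138 = -0.2229.
        Two-sided p = 2*Phi(z) = 0.823583.
Step 6: alpha = 0.05. fail to reject H0.

W+ = 35.5, W- = 30.5, W = min = 30.5, p = 0.823583, fail to reject H0.


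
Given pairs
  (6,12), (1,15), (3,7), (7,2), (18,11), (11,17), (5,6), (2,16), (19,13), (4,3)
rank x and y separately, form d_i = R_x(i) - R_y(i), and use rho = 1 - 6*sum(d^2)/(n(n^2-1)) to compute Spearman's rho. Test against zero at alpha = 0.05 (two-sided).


Step 1: Rank x and y separately (midranks; no ties here).
rank(x): 6->6, 1->1, 3->3, 7->7, 18->9, 11->8, 5->5, 2->2, 19->10, 4->4
rank(y): 12->6, 15->8, 7->4, 2->1, 11->5, 17->10, 6->3, 16->9, 13->7, 3->2
Step 2: d_i = R_x(i) - R_y(i); compute d_i^2.
  (6-6)^2=0, (1-8)^2=49, (3-4)^2=1, (7-1)^2=36, (9-5)^2=16, (8-10)^2=4, (5-3)^2=4, (2-9)^2=49, (10-7)^2=9, (4-2)^2=4
sum(d^2) = 172.
Step 3: rho = 1 - 6*172 / (10*(10^2 - 1)) = 1 - 1032/990 = -0.042424.
Step 4: Under H0, t = rho * sqrt((n-2)/(1-rho^2)) = -0.1201 ~ t(8).
Step 5: Two-sided p-value from the t-distribution with 8 df = 0.907364.
Step 6: alpha = 0.05. fail to reject H0.

rho = -0.0424, p = 0.907364, fail to reject H0 at alpha = 0.05.


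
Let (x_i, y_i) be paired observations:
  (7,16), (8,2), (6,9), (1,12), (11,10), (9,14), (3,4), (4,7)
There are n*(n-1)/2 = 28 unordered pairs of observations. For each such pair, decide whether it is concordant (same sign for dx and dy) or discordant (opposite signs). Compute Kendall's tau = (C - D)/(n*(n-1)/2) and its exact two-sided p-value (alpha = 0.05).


Step 1: Enumerate the 28 unordered pairs (i,j) with i<j and classify each by sign(x_j-x_i) * sign(y_j-y_i).
  (1,2):dx=+1,dy=-14->D; (1,3):dx=-1,dy=-7->C; (1,4):dx=-6,dy=-4->C; (1,5):dx=+4,dy=-6->D
  (1,6):dx=+2,dy=-2->D; (1,7):dx=-4,dy=-12->C; (1,8):dx=-3,dy=-9->C; (2,3):dx=-2,dy=+7->D
  (2,4):dx=-7,dy=+10->D; (2,5):dx=+3,dy=+8->C; (2,6):dx=+1,dy=+12->C; (2,7):dx=-5,dy=+2->D
  (2,8):dx=-4,dy=+5->D; (3,4):dx=-5,dy=+3->D; (3,5):dx=+5,dy=+1->C; (3,6):dx=+3,dy=+5->C
  (3,7):dx=-3,dy=-5->C; (3,8):dx=-2,dy=-2->C; (4,5):dx=+10,dy=-2->D; (4,6):dx=+8,dy=+2->C
  (4,7):dx=+2,dy=-8->D; (4,8):dx=+3,dy=-5->D; (5,6):dx=-2,dy=+4->D; (5,7):dx=-8,dy=-6->C
  (5,8):dx=-7,dy=-3->C; (6,7):dx=-6,dy=-10->C; (6,8):dx=-5,dy=-7->C; (7,8):dx=+1,dy=+3->C
Step 2: C = 16, D = 12, total pairs = 28.
Step 3: tau = (C - D)/(n(n-1)/2) = (16 - 12)/28 = 0.142857.
Step 4: Exact two-sided p-value (enumerate n! = 40320 permutations of y under H0): p = 0.719544.
Step 5: alpha = 0.05. fail to reject H0.

tau_b = 0.1429 (C=16, D=12), p = 0.719544, fail to reject H0.


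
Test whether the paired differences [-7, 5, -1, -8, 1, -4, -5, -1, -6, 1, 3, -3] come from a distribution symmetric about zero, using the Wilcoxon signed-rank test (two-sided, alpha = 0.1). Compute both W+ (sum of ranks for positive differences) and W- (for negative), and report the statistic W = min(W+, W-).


Step 1: Drop any zero differences (none here) and take |d_i|.
|d| = [7, 5, 1, 8, 1, 4, 5, 1, 6, 1, 3, 3]
Step 2: Midrank |d_i| (ties get averaged ranks).
ranks: |7|->11, |5|->8.5, |1|->2.5, |8|->12, |1|->2.5, |4|->7, |5|->8.5, |1|->2.5, |6|->10, |1|->2.5, |3|->5.5, |3|->5.5
Step 3: Attach original signs; sum ranks with positive sign and with negative sign.
W+ = 8.5 + 2.5 + 2.5 + 5.5 = 19
W- = 11 + 2.5 + 12 + 7 + 8.5 + 2.5 + 10 + 5.5 = 59
(Check: W+ + W- = 78 should equal n(n+1)/2 = 78.)
Step 4: Test statistic W = min(W+, W-) = 19.
Step 5: Ties in |d|, so use the tie-corrected normal approximation.
        E[W] = n(n+1)/4 = 12*13/4 = 39.
        Tie groups: |d|=1 (t=4), |d|=3 (t=2), |d|=5 (t=2); sum(t^3 - t) = 72.
        Var[W] = n(n+1)(2n+1)/24 - sum(t^3-t)/48 = 3900/24 - 72/48 = 161.
        z = (W - E[W]) / sqrt(Var[W]) = (19 - 39) / 12.6886 = -1.5762.
        Two-sided p = 2*Phi(z) = 0.114975.
Step 6: alpha = 0.1. fail to reject H0.

W+ = 19, W- = 59, W = min = 19, p = 0.114975, fail to reject H0.


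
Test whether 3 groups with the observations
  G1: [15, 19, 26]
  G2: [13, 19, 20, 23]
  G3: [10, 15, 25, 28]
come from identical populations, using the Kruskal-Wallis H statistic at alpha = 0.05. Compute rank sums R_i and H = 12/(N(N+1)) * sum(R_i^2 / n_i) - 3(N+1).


Step 1: Combine all N = 11 observations and assign midranks.
sorted (value, group, rank): (10,G3,1), (13,G2,2), (15,G1,3.5), (15,G3,3.5), (19,G1,5.5), (19,G2,5.5), (20,G2,7), (23,G2,8), (25,G3,9), (26,G1,10), (28,G3,11)
Step 2: Sum ranks within each group.
R_1 = 19 (n_1 = 3)
R_2 = 22.5 (n_2 = 4)
R_3 = 24.5 (n_3 = 4)
Step 3: H = 12/(N(N+1)) * sum(R_i^2/n_i) - 3(N+1)
     = 12/(11*12) * (19^2/3 + 22.5^2/4 + 24.5^2/4) - 3*12
     = 0.090909 * 396.958 - 36
     = 0.087121.
Step 4: Ties present; correction factor C = 1 - 12/(11^3 - 11) = 0.990909. Corrected H = 0.087121 / 0.990909 = 0.087920.
Step 5: Under H0, H ~ chi^2(2); p-value = 0.956992.
Step 6: alpha = 0.05. fail to reject H0.

H = 0.0879, df = 2, p = 0.956992, fail to reject H0.


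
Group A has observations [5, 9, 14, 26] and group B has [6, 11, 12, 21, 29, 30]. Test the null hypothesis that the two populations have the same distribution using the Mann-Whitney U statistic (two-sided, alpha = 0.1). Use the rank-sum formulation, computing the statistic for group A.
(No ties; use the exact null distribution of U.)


Step 1: Combine and sort all 10 observations; assign midranks.
sorted (value, group): (5,X), (6,Y), (9,X), (11,Y), (12,Y), (14,X), (21,Y), (26,X), (29,Y), (30,Y)
ranks: 5->1, 6->2, 9->3, 11->4, 12->5, 14->6, 21->7, 26->8, 29->9, 30->10
Step 2: Rank sum for X: R1 = 1 + 3 + 6 + 8 = 18.
Step 3: U_X = R1 - n1(n1+1)/2 = 18 - 4*5/2 = 18 - 10 = 8.
       U_Y = n1*n2 - U_X = 24 - 8 = 16.
Step 4: No ties, so the exact null distribution of U (based on enumerating the C(10,4) = 210 equally likely rank assignments) gives the two-sided p-value.
Step 5: p-value = 0.476190; compare to alpha = 0.1. fail to reject H0.

U_X = 8, p = 0.476190, fail to reject H0 at alpha = 0.1.


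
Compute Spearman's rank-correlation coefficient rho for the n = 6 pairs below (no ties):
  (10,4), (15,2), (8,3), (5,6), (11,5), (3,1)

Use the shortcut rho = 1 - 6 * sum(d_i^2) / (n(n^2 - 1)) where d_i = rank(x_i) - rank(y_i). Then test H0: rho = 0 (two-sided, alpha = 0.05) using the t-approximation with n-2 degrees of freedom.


Step 1: Rank x and y separately (midranks; no ties here).
rank(x): 10->4, 15->6, 8->3, 5->2, 11->5, 3->1
rank(y): 4->4, 2->2, 3->3, 6->6, 5->5, 1->1
Step 2: d_i = R_x(i) - R_y(i); compute d_i^2.
  (4-4)^2=0, (6-2)^2=16, (3-3)^2=0, (2-6)^2=16, (5-5)^2=0, (1-1)^2=0
sum(d^2) = 32.
Step 3: rho = 1 - 6*32 / (6*(6^2 - 1)) = 1 - 192/210 = 0.085714.
Step 4: Under H0, t = rho * sqrt((n-2)/(1-rho^2)) = 0.1721 ~ t(4).
Step 5: Two-sided p-value from the t-distribution with 4 df = 0.871743.
Step 6: alpha = 0.05. fail to reject H0.

rho = 0.0857, p = 0.871743, fail to reject H0 at alpha = 0.05.


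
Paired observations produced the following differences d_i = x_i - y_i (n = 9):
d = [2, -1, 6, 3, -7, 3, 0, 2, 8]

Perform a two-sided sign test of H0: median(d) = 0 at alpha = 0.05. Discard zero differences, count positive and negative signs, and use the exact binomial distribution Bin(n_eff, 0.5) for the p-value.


Step 1: Discard zero differences. Original n = 9; n_eff = number of nonzero differences = 8.
Nonzero differences (with sign): +2, -1, +6, +3, -7, +3, +2, +8
Step 2: Count signs: positive = 6, negative = 2.
Step 3: Under H0: P(positive) = 0.5, so the number of positives S ~ Bin(8, 0.5).
Step 4: Two-sided exact p-value = sum of Bin(8,0.5) probabilities at or below the observed probability = 0.289062.
Step 5: alpha = 0.05. fail to reject H0.

n_eff = 8, pos = 6, neg = 2, p = 0.289062, fail to reject H0.


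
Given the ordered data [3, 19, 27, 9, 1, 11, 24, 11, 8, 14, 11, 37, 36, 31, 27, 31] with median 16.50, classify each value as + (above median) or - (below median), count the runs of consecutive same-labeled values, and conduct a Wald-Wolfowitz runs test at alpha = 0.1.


Step 1: Compute median = 16.50; label A = above, B = below.
Labels in order: BAABBBABBBBAAAAA  (n_A = 8, n_B = 8)
Step 2: Count runs R = 6.
Step 3: Under H0 (random ordering), E[R] = 2*n_A*n_B/(n_A+n_B) + 1 = 2*8*8/16 + 1 = 9.0000.
        Var[R] = 2*n_A*n_B*(2*n_A*n_B - n_A - n_B) / ((n_A+n_B)^2 * (n_A+n_B-1)) = 14336/3840 = 3.7333.
        SD[R] = 1.9322.
Step 4: Continuity-corrected z = (R + 0.5 - E[R]) / SD[R] = (6 + 0.5 - 9.0000) / 1.9322 = -1.2939.
Step 5: Two-sided p-value via normal approximation = 2*(1 - Phi(|z|)) = 0.195709.
Step 6: alpha = 0.1. fail to reject H0.

R = 6, z = -1.2939, p = 0.195709, fail to reject H0.


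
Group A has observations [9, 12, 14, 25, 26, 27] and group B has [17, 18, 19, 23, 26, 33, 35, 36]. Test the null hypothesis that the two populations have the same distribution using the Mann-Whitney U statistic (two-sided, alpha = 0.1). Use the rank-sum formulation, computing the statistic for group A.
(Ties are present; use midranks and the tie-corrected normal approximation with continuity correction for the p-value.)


Step 1: Combine and sort all 14 observations; assign midranks.
sorted (value, group): (9,X), (12,X), (14,X), (17,Y), (18,Y), (19,Y), (23,Y), (25,X), (26,X), (26,Y), (27,X), (33,Y), (35,Y), (36,Y)
ranks: 9->1, 12->2, 14->3, 17->4, 18->5, 19->6, 23->7, 25->8, 26->9.5, 26->9.5, 27->11, 33->12, 35->13, 36->14
Step 2: Rank sum for X: R1 = 1 + 2 + 3 + 8 + 9.5 + 11 = 34.5.
Step 3: U_X = R1 - n1(n1+1)/2 = 34.5 - 6*7/2 = 34.5 - 21 = 13.5.
       U_Y = n1*n2 - U_X = 48 - 13.5 = 34.5.
Step 4: Ties are present, so use the tie-corrected normal approximation (with continuity correction) for the p-value.
Step 5: p-value = 0.196213; compare to alpha = 0.1. fail to reject H0.

U_X = 13.5, p = 0.196213, fail to reject H0 at alpha = 0.1.


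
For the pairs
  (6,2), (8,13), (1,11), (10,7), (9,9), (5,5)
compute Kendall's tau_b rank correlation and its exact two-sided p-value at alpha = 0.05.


Step 1: Enumerate the 15 unordered pairs (i,j) with i<j and classify each by sign(x_j-x_i) * sign(y_j-y_i).
  (1,2):dx=+2,dy=+11->C; (1,3):dx=-5,dy=+9->D; (1,4):dx=+4,dy=+5->C; (1,5):dx=+3,dy=+7->C
  (1,6):dx=-1,dy=+3->D; (2,3):dx=-7,dy=-2->C; (2,4):dx=+2,dy=-6->D; (2,5):dx=+1,dy=-4->D
  (2,6):dx=-3,dy=-8->C; (3,4):dx=+9,dy=-4->D; (3,5):dx=+8,dy=-2->D; (3,6):dx=+4,dy=-6->D
  (4,5):dx=-1,dy=+2->D; (4,6):dx=-5,dy=-2->C; (5,6):dx=-4,dy=-4->C
Step 2: C = 7, D = 8, total pairs = 15.
Step 3: tau = (C - D)/(n(n-1)/2) = (7 - 8)/15 = -0.066667.
Step 4: Exact two-sided p-value (enumerate n! = 720 permutations of y under H0): p = 1.000000.
Step 5: alpha = 0.05. fail to reject H0.

tau_b = -0.0667 (C=7, D=8), p = 1.000000, fail to reject H0.


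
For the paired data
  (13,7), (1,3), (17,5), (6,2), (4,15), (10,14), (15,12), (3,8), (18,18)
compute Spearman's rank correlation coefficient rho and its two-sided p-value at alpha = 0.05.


Step 1: Rank x and y separately (midranks; no ties here).
rank(x): 13->6, 1->1, 17->8, 6->4, 4->3, 10->5, 15->7, 3->2, 18->9
rank(y): 7->4, 3->2, 5->3, 2->1, 15->8, 14->7, 12->6, 8->5, 18->9
Step 2: d_i = R_x(i) - R_y(i); compute d_i^2.
  (6-4)^2=4, (1-2)^2=1, (8-3)^2=25, (4-1)^2=9, (3-8)^2=25, (5-7)^2=4, (7-6)^2=1, (2-5)^2=9, (9-9)^2=0
sum(d^2) = 78.
Step 3: rho = 1 - 6*78 / (9*(9^2 - 1)) = 1 - 468/720 = 0.350000.
Step 4: Under H0, t = rho * sqrt((n-2)/(1-rho^2)) = 0.9885 ~ t(7).
Step 5: Two-sided p-value from the t-distribution with 7 df = 0.355820.
Step 6: alpha = 0.05. fail to reject H0.

rho = 0.3500, p = 0.355820, fail to reject H0 at alpha = 0.05.


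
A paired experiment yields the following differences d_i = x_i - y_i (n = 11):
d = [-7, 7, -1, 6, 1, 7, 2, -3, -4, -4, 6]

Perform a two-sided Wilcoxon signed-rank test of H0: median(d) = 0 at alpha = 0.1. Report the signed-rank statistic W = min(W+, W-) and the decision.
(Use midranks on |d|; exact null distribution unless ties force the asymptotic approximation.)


Step 1: Drop any zero differences (none here) and take |d_i|.
|d| = [7, 7, 1, 6, 1, 7, 2, 3, 4, 4, 6]
Step 2: Midrank |d_i| (ties get averaged ranks).
ranks: |7|->10, |7|->10, |1|->1.5, |6|->7.5, |1|->1.5, |7|->10, |2|->3, |3|->4, |4|->5.5, |4|->5.5, |6|->7.5
Step 3: Attach original signs; sum ranks with positive sign and with negative sign.
W+ = 10 + 7.5 + 1.5 + 10 + 3 + 7.5 = 39.5
W- = 10 + 1.5 + 4 + 5.5 + 5.5 = 26.5
(Check: W+ + W- = 66 should equal n(n+1)/2 = 66.)
Step 4: Test statistic W = min(W+, W-) = 26.5.
Step 5: Ties in |d|, so use the tie-corrected normal approximation.
        E[W] = n(n+1)/4 = 11*12/4 = 33.
        Tie groups: |d|=1 (t=2), |d|=4 (t=2), |d|=6 (t=2), |d|=7 (t=3); sum(t^3 - t) = 42.
        Var[W] = n(n+1)(2n+1)/24 - sum(t^3-t)/48 = 3036/24 - 42/48 = 125.625.
        z = (W - E[W]) / sqrt(Var[W]) = (26.5 - 33) / 11.2083 = -0.5799.
        Two-sided p = 2*Phi(z) = 0.561962.
Step 6: alpha = 0.1. fail to reject H0.

W+ = 39.5, W- = 26.5, W = min = 26.5, p = 0.561962, fail to reject H0.


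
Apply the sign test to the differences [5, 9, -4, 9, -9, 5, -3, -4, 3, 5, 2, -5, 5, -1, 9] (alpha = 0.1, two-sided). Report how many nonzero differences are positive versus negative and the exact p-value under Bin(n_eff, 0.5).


Step 1: Discard zero differences. Original n = 15; n_eff = number of nonzero differences = 15.
Nonzero differences (with sign): +5, +9, -4, +9, -9, +5, -3, -4, +3, +5, +2, -5, +5, -1, +9
Step 2: Count signs: positive = 9, negative = 6.
Step 3: Under H0: P(positive) = 0.5, so the number of positives S ~ Bin(15, 0.5).
Step 4: Two-sided exact p-value = sum of Bin(15,0.5) probabilities at or below the observed probability = 0.607239.
Step 5: alpha = 0.1. fail to reject H0.

n_eff = 15, pos = 9, neg = 6, p = 0.607239, fail to reject H0.


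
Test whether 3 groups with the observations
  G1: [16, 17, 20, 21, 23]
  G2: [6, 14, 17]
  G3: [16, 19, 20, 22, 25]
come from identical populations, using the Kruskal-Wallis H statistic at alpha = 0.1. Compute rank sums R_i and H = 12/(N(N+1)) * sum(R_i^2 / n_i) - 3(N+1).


Step 1: Combine all N = 13 observations and assign midranks.
sorted (value, group, rank): (6,G2,1), (14,G2,2), (16,G1,3.5), (16,G3,3.5), (17,G1,5.5), (17,G2,5.5), (19,G3,7), (20,G1,8.5), (20,G3,8.5), (21,G1,10), (22,G3,11), (23,G1,12), (25,G3,13)
Step 2: Sum ranks within each group.
R_1 = 39.5 (n_1 = 5)
R_2 = 8.5 (n_2 = 3)
R_3 = 43 (n_3 = 5)
Step 3: H = 12/(N(N+1)) * sum(R_i^2/n_i) - 3(N+1)
     = 12/(13*14) * (39.5^2/5 + 8.5^2/3 + 43^2/5) - 3*14
     = 0.065934 * 705.933 - 42
     = 4.545055.
Step 4: Ties present; correction factor C = 1 - 18/(13^3 - 13) = 0.991758. Corrected H = 4.545055 / 0.991758 = 4.582825.
Step 5: Under H0, H ~ chi^2(2); p-value = 0.101123.
Step 6: alpha = 0.1. fail to reject H0.

H = 4.5828, df = 2, p = 0.101123, fail to reject H0.


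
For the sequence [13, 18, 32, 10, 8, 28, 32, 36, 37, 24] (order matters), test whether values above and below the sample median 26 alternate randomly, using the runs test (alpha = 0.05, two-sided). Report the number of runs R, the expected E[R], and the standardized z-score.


Step 1: Compute median = 26; label A = above, B = below.
Labels in order: BBABBAAAAB  (n_A = 5, n_B = 5)
Step 2: Count runs R = 5.
Step 3: Under H0 (random ordering), E[R] = 2*n_A*n_B/(n_A+n_B) + 1 = 2*5*5/10 + 1 = 6.0000.
        Var[R] = 2*n_A*n_B*(2*n_A*n_B - n_A - n_B) / ((n_A+n_B)^2 * (n_A+n_B-1)) = 2000/900 = 2.2222.
        SD[R] = 1.4907.
Step 4: Continuity-corrected z = (R + 0.5 - E[R]) / SD[R] = (5 + 0.5 - 6.0000) / 1.4907 = -0.3354.
Step 5: Two-sided p-value via normal approximation = 2*(1 - Phi(|z|)) = 0.737316.
Step 6: alpha = 0.05. fail to reject H0.

R = 5, z = -0.3354, p = 0.737316, fail to reject H0.


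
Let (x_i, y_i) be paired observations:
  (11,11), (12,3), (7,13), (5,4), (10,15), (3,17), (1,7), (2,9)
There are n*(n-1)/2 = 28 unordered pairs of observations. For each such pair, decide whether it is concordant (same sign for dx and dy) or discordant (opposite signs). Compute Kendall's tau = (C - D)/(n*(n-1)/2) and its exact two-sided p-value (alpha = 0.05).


Step 1: Enumerate the 28 unordered pairs (i,j) with i<j and classify each by sign(x_j-x_i) * sign(y_j-y_i).
  (1,2):dx=+1,dy=-8->D; (1,3):dx=-4,dy=+2->D; (1,4):dx=-6,dy=-7->C; (1,5):dx=-1,dy=+4->D
  (1,6):dx=-8,dy=+6->D; (1,7):dx=-10,dy=-4->C; (1,8):dx=-9,dy=-2->C; (2,3):dx=-5,dy=+10->D
  (2,4):dx=-7,dy=+1->D; (2,5):dx=-2,dy=+12->D; (2,6):dx=-9,dy=+14->D; (2,7):dx=-11,dy=+4->D
  (2,8):dx=-10,dy=+6->D; (3,4):dx=-2,dy=-9->C; (3,5):dx=+3,dy=+2->C; (3,6):dx=-4,dy=+4->D
  (3,7):dx=-6,dy=-6->C; (3,8):dx=-5,dy=-4->C; (4,5):dx=+5,dy=+11->C; (4,6):dx=-2,dy=+13->D
  (4,7):dx=-4,dy=+3->D; (4,8):dx=-3,dy=+5->D; (5,6):dx=-7,dy=+2->D; (5,7):dx=-9,dy=-8->C
  (5,8):dx=-8,dy=-6->C; (6,7):dx=-2,dy=-10->C; (6,8):dx=-1,dy=-8->C; (7,8):dx=+1,dy=+2->C
Step 2: C = 13, D = 15, total pairs = 28.
Step 3: tau = (C - D)/(n(n-1)/2) = (13 - 15)/28 = -0.071429.
Step 4: Exact two-sided p-value (enumerate n! = 40320 permutations of y under H0): p = 0.904861.
Step 5: alpha = 0.05. fail to reject H0.

tau_b = -0.0714 (C=13, D=15), p = 0.904861, fail to reject H0.


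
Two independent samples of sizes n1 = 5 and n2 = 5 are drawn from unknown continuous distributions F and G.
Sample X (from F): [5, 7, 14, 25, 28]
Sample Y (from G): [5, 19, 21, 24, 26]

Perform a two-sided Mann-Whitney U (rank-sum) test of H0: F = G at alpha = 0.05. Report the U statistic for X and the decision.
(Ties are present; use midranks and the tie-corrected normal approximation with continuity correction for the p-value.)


Step 1: Combine and sort all 10 observations; assign midranks.
sorted (value, group): (5,X), (5,Y), (7,X), (14,X), (19,Y), (21,Y), (24,Y), (25,X), (26,Y), (28,X)
ranks: 5->1.5, 5->1.5, 7->3, 14->4, 19->5, 21->6, 24->7, 25->8, 26->9, 28->10
Step 2: Rank sum for X: R1 = 1.5 + 3 + 4 + 8 + 10 = 26.5.
Step 3: U_X = R1 - n1(n1+1)/2 = 26.5 - 5*6/2 = 26.5 - 15 = 11.5.
       U_Y = n1*n2 - U_X = 25 - 11.5 = 13.5.
Step 4: Ties are present, so use the tie-corrected normal approximation (with continuity correction) for the p-value.
Step 5: p-value = 0.916563; compare to alpha = 0.05. fail to reject H0.

U_X = 11.5, p = 0.916563, fail to reject H0 at alpha = 0.05.


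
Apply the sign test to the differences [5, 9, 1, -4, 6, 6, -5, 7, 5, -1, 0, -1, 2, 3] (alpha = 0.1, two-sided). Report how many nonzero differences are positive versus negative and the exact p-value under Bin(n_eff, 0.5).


Step 1: Discard zero differences. Original n = 14; n_eff = number of nonzero differences = 13.
Nonzero differences (with sign): +5, +9, +1, -4, +6, +6, -5, +7, +5, -1, -1, +2, +3
Step 2: Count signs: positive = 9, negative = 4.
Step 3: Under H0: P(positive) = 0.5, so the number of positives S ~ Bin(13, 0.5).
Step 4: Two-sided exact p-value = sum of Bin(13,0.5) probabilities at or below the observed probability = 0.266846.
Step 5: alpha = 0.1. fail to reject H0.

n_eff = 13, pos = 9, neg = 4, p = 0.266846, fail to reject H0.


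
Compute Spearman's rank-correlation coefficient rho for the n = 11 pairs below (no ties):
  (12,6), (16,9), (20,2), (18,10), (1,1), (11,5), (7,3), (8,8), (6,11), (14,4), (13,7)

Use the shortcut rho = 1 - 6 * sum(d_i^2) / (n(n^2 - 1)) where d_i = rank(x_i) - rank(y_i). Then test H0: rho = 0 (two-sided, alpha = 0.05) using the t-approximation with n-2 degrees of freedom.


Step 1: Rank x and y separately (midranks; no ties here).
rank(x): 12->6, 16->9, 20->11, 18->10, 1->1, 11->5, 7->3, 8->4, 6->2, 14->8, 13->7
rank(y): 6->6, 9->9, 2->2, 10->10, 1->1, 5->5, 3->3, 8->8, 11->11, 4->4, 7->7
Step 2: d_i = R_x(i) - R_y(i); compute d_i^2.
  (6-6)^2=0, (9-9)^2=0, (11-2)^2=81, (10-10)^2=0, (1-1)^2=0, (5-5)^2=0, (3-3)^2=0, (4-8)^2=16, (2-11)^2=81, (8-4)^2=16, (7-7)^2=0
sum(d^2) = 194.
Step 3: rho = 1 - 6*194 / (11*(11^2 - 1)) = 1 - 1164/1320 = 0.118182.
Step 4: Under H0, t = rho * sqrt((n-2)/(1-rho^2)) = 0.3570 ~ t(9).
Step 5: Two-sided p-value from the t-distribution with 9 df = 0.729285.
Step 6: alpha = 0.05. fail to reject H0.

rho = 0.1182, p = 0.729285, fail to reject H0 at alpha = 0.05.


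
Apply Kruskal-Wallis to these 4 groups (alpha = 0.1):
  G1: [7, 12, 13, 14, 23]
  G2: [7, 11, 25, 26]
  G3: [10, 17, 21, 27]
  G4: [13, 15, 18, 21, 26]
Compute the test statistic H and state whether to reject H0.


Step 1: Combine all N = 18 observations and assign midranks.
sorted (value, group, rank): (7,G1,1.5), (7,G2,1.5), (10,G3,3), (11,G2,4), (12,G1,5), (13,G1,6.5), (13,G4,6.5), (14,G1,8), (15,G4,9), (17,G3,10), (18,G4,11), (21,G3,12.5), (21,G4,12.5), (23,G1,14), (25,G2,15), (26,G2,16.5), (26,G4,16.5), (27,G3,18)
Step 2: Sum ranks within each group.
R_1 = 35 (n_1 = 5)
R_2 = 37 (n_2 = 4)
R_3 = 43.5 (n_3 = 4)
R_4 = 55.5 (n_4 = 5)
Step 3: H = 12/(N(N+1)) * sum(R_i^2/n_i) - 3(N+1)
     = 12/(18*19) * (35^2/5 + 37^2/4 + 43.5^2/4 + 55.5^2/5) - 3*19
     = 0.035088 * 1676.36 - 57
     = 1.819737.
Step 4: Ties present; correction factor C = 1 - 24/(18^3 - 18) = 0.995872. Corrected H = 1.819737 / 0.995872 = 1.827280.
Step 5: Under H0, H ~ chi^2(3); p-value = 0.609017.
Step 6: alpha = 0.1. fail to reject H0.

H = 1.8273, df = 3, p = 0.609017, fail to reject H0.
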